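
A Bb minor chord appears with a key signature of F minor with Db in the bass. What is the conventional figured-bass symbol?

Db is the third of Bb minor, so the chord is in first inversion.
A triad in first inversion is figured 6/3, conventionally abbreviated 6.

6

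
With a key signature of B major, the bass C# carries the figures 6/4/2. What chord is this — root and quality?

D# minor seventh

The figures 6/4/2 indicate a seventh chord in third inversion.
In third inversion the root lies a second above the bass: a second above C# in B major is D#.
The chord tones are C#, D#, F#, A#, giving D# minor seventh.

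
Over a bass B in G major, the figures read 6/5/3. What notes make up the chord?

B, D, F#, G

A third above B in this key is D.
A fifth above B in this key is F#.
A sixth above B in this key is G.
Together with the bass B, this spells G major seventh in first inversion.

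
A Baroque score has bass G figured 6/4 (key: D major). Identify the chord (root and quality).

C# diminished

The figures 6/4 indicate a triad in second inversion.
In second inversion the root lies a fourth above the bass: a fourth above G in D major is C#.
The chord tones are G, C#, E, giving C# diminished.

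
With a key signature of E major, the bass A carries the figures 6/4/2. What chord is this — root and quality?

B dominant seventh

The figures 6/4/2 indicate a seventh chord in third inversion.
In third inversion the root lies a second above the bass: a second above A in E major is B.
The chord tones are A, B, D#, F#, giving B dominant seventh.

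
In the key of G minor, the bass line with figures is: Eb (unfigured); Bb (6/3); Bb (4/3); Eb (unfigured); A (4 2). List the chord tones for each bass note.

Eb (5/3): Eb, G, Bb.
Bb (6/3): Bb, D, G.
Bb (6/4/3): Bb, D, Eb, G.
Eb (5/3): Eb, G, Bb.
A (6/4/2): A, Bb, D, F.

Eb, G, Bb | Bb, D, G | Bb, D, Eb, G | Eb, G, Bb | A, Bb, D, F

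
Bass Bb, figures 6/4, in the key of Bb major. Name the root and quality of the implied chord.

The figures 6/4 indicate a triad in second inversion.
In second inversion the root lies a fourth above the bass: a fourth above Bb in Bb major is Eb.
The chord tones are Bb, Eb, G, giving Eb major.

Eb major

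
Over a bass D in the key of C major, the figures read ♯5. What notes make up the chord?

The written figures ♯5 are shorthand for 5/3: the 3 is implied.
A third above D in this key is F.
A fifth above D in this key is A, raised to A# by the sharp.

D, F, A#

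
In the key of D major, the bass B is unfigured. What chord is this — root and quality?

B minor

An unfigured bass indicates a triad in root position.
In root position the bass is the root, so the root is B.
The chord tones are B, D, F#, giving B minor.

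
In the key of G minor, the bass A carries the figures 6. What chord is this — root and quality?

F major

The figures 6 indicate a triad in first inversion.
In first inversion the root lies a sixth above the bass: a sixth above A in G minor is F.
The chord tones are A, C, F, giving F major.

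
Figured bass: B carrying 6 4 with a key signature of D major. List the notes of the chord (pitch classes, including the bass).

B, E, G

A fourth above B in this key is E.
A sixth above B in this key is G.
Together with the bass B, this spells E minor in second inversion.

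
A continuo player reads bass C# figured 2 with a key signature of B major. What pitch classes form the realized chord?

C#, D#, F#, A#

The written figures 2 are shorthand for 6/4/2: the 6/4 are implied.
A second above C# in this key is D#.
A fourth above C# in this key is F#.
A sixth above C# in this key is A#.
Together with the bass C#, this spells D# minor seventh in third inversion.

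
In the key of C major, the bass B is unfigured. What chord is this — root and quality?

An unfigured bass indicates a triad in root position.
In root position the bass is the root, so the root is B.
The chord tones are B, D, F, giving B diminished.

B diminished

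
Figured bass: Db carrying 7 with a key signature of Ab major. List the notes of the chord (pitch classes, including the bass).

The written figures 7 are shorthand for 7/5/3: the 5/3 are implied.
A third above Db in this key is F.
A fifth above Db in this key is Ab.
A seventh above Db in this key is C.
Together with the bass Db, this spells Db major seventh in root position.

Db, F, Ab, C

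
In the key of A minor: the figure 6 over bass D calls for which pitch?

Counting 5 letter steps above D lands on B; in A minor, that letter is B.

B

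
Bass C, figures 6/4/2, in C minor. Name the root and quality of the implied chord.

D half-diminished seventh

The figures 6/4/2 indicate a seventh chord in third inversion.
In third inversion the root lies a second above the bass: a second above C in C minor is D.
The chord tones are C, D, F, Ab, giving D half-diminished seventh.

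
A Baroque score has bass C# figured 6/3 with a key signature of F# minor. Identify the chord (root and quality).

The figures 6/3 indicate a triad in first inversion.
In first inversion the root lies a sixth above the bass: a sixth above C# in F# minor is A.
The chord tones are C#, E, A, giving A major.

A major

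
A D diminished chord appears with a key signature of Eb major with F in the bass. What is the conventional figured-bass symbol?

F is the third of D diminished, so the chord is in first inversion.
A triad in first inversion is figured 6/3, conventionally abbreviated 6.

6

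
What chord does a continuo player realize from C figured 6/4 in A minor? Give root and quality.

F major

The figures 6/4 indicate a triad in second inversion.
In second inversion the root lies a fourth above the bass: a fourth above C in A minor is F.
The chord tones are C, F, A, giving F major.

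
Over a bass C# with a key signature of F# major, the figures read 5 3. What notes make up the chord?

A third above C# in this key is E#.
A fifth above C# in this key is G#.
Together with the bass C#, this spells C# major in root position.

C#, E#, G#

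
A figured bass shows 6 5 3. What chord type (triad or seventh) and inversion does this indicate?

seventh chord, first inversion

Intervals of 6/5/3 above the bass form a seventh chord; the bass is the third, so this is first inversion.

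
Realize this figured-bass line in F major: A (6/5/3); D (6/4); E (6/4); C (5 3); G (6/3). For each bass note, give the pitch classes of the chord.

A, C, E, F | D, G, Bb | E, A, C | C, E, G | G, Bb, E

A (6/5/3): A, C, E, F.
D (6/4): D, G, Bb.
E (6/4): E, A, C.
C (5/3): C, E, G.
G (6/3): G, Bb, E.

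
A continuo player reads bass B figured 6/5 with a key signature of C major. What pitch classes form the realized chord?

The written figures 6/5 are shorthand for 6/5/3: the 3 is implied.
A third above B in this key is D.
A fifth above B in this key is F.
A sixth above B in this key is G.
Together with the bass B, this spells G dominant seventh in first inversion.

B, D, F, G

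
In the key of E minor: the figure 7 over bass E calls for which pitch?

D

Counting 6 letter steps above E lands on D; in E minor, that letter is D.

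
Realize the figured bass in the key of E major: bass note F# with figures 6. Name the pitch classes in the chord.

F#, A, D#

The written figures 6 are shorthand for 6/3: the 3 is implied.
A third above F# in this key is A.
A sixth above F# in this key is D#.
Together with the bass F#, this spells D# diminished in first inversion.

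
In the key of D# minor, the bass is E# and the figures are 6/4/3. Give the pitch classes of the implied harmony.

A third above E# in this key is G#.
A fourth above E# in this key is A#.
A sixth above E# in this key is C#.
Together with the bass E#, this spells A# minor seventh in second inversion.

E#, G#, A#, C#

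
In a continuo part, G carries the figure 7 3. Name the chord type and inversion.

seventh chord, root position

7 3 is shorthand for 7/5/3.
Intervals of 7/5/3 above the bass form a seventh chord; the bass is the root, so this is root position.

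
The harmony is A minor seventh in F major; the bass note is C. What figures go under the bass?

C is the third of A minor seventh, so the chord is in first inversion.
A seventh chord in first inversion is figured 6/5/3, conventionally abbreviated 6/5.

6/5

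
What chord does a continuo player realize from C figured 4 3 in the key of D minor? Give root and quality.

F major seventh

The figures 4 3 indicate a seventh chord in second inversion.
In second inversion the root lies a fourth above the bass: a fourth above C in D minor is F.
The chord tones are C, E, F, A, giving F major seventh.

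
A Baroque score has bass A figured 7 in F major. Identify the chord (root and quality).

A minor seventh

The figures 7 indicate a seventh chord in root position.
In root position the bass is the root, so the root is A.
The chord tones are A, C, E, G, giving A minor seventh.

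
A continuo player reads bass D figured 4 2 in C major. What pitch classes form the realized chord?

D, E, G, B

The written figures 4 2 are shorthand for 6/4/2: the 6 is implied.
A second above D in this key is E.
A fourth above D in this key is G.
A sixth above D in this key is B.
Together with the bass D, this spells E minor seventh in third inversion.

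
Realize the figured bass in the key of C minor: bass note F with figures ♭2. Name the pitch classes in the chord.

The written figures ♭2 are shorthand for 6/4/2: the 6/4 are implied.
A second above F in this key is G, lowered to Gb by the flat.
A fourth above F in this key is Bb.
A sixth above F in this key is D.
Together with the bass F, this spells Gb augmented major seventh in third inversion.

F, Gb, Bb, D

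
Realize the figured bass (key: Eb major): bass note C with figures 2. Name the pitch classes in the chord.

The written figures 2 are shorthand for 6/4/2: the 6/4 are implied.
A second above C in this key is D.
A fourth above C in this key is F.
A sixth above C in this key is Ab.
Together with the bass C, this spells D half-diminished seventh in third inversion.

C, D, F, Ab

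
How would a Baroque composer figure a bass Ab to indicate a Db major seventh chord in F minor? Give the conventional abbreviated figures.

Ab is the fifth of Db major seventh, so the chord is in second inversion.
A seventh chord in second inversion is figured 6/4/3, conventionally abbreviated 4/3.

4/3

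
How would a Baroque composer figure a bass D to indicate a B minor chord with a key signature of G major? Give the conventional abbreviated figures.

6

D is the third of B minor, so the chord is in first inversion.
A triad in first inversion is figured 6/3, conventionally abbreviated 6.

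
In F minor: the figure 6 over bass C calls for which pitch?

Counting 5 letter steps above C lands on A; in F minor, that letter is Ab.

Ab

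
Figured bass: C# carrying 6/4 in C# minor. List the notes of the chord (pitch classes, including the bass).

C#, F#, A

A fourth above C# in this key is F#.
A sixth above C# in this key is A.
Together with the bass C#, this spells F# minor in second inversion.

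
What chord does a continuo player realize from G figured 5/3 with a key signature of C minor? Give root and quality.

The figures 5/3 indicate a triad in root position.
In root position the bass is the root, so the root is G.
The chord tones are G, Bb, D, giving G minor.

G minor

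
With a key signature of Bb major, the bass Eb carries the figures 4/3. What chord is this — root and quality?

The figures 4/3 indicate a seventh chord in second inversion.
In second inversion the root lies a fourth above the bass: a fourth above Eb in Bb major is A.
The chord tones are Eb, G, A, C, giving A half-diminished seventh.

A half-diminished seventh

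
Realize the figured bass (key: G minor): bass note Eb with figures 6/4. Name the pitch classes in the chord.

Eb, A, C

A fourth above Eb in this key is A.
A sixth above Eb in this key is C.
Together with the bass Eb, this spells A diminished in second inversion.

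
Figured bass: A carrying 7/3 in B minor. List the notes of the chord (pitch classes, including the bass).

A, C#, E, G

The written figures 7/3 are shorthand for 7/5/3: the 5 is implied.
A third above A in this key is C#.
A fifth above A in this key is E.
A seventh above A in this key is G.
Together with the bass A, this spells A dominant seventh in root position.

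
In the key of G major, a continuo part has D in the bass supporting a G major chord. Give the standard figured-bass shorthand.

D is the fifth of G major, so the chord is in second inversion.
A triad in second inversion is figured 6/4, conventionally abbreviated 6/4.

6/4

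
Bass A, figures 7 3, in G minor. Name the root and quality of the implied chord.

The figures 7 3 indicate a seventh chord in root position.
In root position the bass is the root, so the root is A.
The chord tones are A, C, Eb, G, giving A half-diminished seventh.

A half-diminished seventh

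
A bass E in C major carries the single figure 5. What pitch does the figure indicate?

B

Counting 4 letter steps above E lands on B; in C major, that letter is B.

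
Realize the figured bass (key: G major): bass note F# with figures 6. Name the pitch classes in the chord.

F#, A, D

The written figures 6 are shorthand for 6/3: the 3 is implied.
A third above F# in this key is A.
A sixth above F# in this key is D.
Together with the bass F#, this spells D major in first inversion.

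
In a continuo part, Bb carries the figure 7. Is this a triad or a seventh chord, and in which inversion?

seventh chord, root position

7 is shorthand for 7/5/3.
Intervals of 7/5/3 above the bass form a seventh chord; the bass is the root, so this is root position.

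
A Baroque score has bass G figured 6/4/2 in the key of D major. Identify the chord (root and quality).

A dominant seventh

The figures 6/4/2 indicate a seventh chord in third inversion.
In third inversion the root lies a second above the bass: a second above G in D major is A.
The chord tones are G, A, C#, E, giving A dominant seventh.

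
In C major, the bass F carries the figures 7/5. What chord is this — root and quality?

F major seventh

The figures 7/5 indicate a seventh chord in root position.
In root position the bass is the root, so the root is F.
The chord tones are F, A, C, E, giving F major seventh.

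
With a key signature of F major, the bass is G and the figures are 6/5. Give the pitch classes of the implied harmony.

The written figures 6/5 are shorthand for 6/5/3: the 3 is implied.
A third above G in this key is Bb.
A fifth above G in this key is D.
A sixth above G in this key is E.
Together with the bass G, this spells E half-diminished seventh in first inversion.

G, Bb, D, E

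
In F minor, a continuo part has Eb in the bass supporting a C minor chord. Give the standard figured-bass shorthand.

Eb is the third of C minor, so the chord is in first inversion.
A triad in first inversion is figured 6/3, conventionally abbreviated 6.

6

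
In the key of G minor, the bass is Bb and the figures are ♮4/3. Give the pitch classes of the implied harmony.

The written figures ♮4/3 are shorthand for 6/4/3: the 6 is implied.
A third above Bb in this key is D.
A fourth above Bb in this key is Eb, made natural (E) by the ♮ figure.
A sixth above Bb in this key is G.
Together with the bass Bb, this spells E half-diminished seventh in second inversion.

Bb, D, E, G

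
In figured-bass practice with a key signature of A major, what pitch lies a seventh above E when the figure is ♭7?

Counting 6 letter steps above E lands on D; in A major, that letter is D.
The b7 figure lowers it a semitone, giving Db.

Db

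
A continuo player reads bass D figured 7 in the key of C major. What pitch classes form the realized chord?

The written figures 7 are shorthand for 7/5/3: the 5/3 are implied.
A third above D in this key is F.
A fifth above D in this key is A.
A seventh above D in this key is C.
Together with the bass D, this spells D minor seventh in root position.

D, F, A, C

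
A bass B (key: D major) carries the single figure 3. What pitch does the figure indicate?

Counting 2 letter steps above B lands on D; in D major, that letter is D.

D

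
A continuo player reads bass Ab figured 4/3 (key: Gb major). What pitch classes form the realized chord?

The written figures 4/3 are shorthand for 6/4/3: the 6 is implied.
A third above Ab in this key is Cb.
A fourth above Ab in this key is Db.
A sixth above Ab in this key is F.
Together with the bass Ab, this spells Db dominant seventh in second inversion.

Ab, Cb, Db, F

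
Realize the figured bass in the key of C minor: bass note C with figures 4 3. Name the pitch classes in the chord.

C, Eb, F, Ab

The written figures 4 3 are shorthand for 6/4/3: the 6 is implied.
A third above C in this key is Eb.
A fourth above C in this key is F.
A sixth above C in this key is Ab.
Together with the bass C, this spells F minor seventh in second inversion.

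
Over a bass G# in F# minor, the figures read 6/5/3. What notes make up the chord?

A third above G# in this key is B.
A fifth above G# in this key is D.
A sixth above G# in this key is E.
Together with the bass G#, this spells E dominant seventh in first inversion.

G#, B, D, E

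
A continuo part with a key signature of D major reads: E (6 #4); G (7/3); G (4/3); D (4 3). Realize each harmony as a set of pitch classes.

E (6/#4): E, A#, C#.
G (7/5/3): G, B, D, F#.
G (6/4/3): G, B, C#, E.
D (6/4/3): D, F#, G, B.

E, A#, C# | G, B, D, F# | G, B, C#, E | D, F#, G, B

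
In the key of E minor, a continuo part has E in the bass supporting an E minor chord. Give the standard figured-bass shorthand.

no figures

E is the root of E minor, so the chord is in root position.
A triad in root position is figured 5/3, conventionally abbreviated (no figures — root-position triad).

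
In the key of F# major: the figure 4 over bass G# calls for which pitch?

Counting 3 letter steps above G# lands on C; in F# major, that letter is C#.

C#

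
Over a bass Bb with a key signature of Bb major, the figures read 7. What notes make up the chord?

Bb, D, F, A

The written figures 7 are shorthand for 7/5/3: the 5/3 are implied.
A third above Bb in this key is D.
A fifth above Bb in this key is F.
A seventh above Bb in this key is A.
Together with the bass Bb, this spells Bb major seventh in root position.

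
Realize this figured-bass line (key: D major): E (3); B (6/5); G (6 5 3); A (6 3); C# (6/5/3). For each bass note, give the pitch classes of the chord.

E (5/3): E, G, B.
B (6/5/3): B, D, F#, G.
G (6/5/3): G, B, D, E.
A (6/3): A, C#, F#.
C# (6/5/3): C#, E, G, A.

E, G, B | B, D, F#, G | G, B, D, E | A, C#, F# | C#, E, G, A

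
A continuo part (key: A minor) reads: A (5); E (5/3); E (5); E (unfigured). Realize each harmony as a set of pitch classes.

A, C, E | E, G, B | E, G, B | E, G, B

A (5/3): A, C, E.
E (5/3): E, G, B.
E (5/3): E, G, B.
E (5/3): E, G, B.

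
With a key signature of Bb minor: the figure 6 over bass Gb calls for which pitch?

Eb

Counting 5 letter steps above Gb lands on E; in Bb minor, that letter is Eb.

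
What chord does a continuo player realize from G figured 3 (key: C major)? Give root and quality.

The figures 3 indicate a triad in root position.
In root position the bass is the root, so the root is G.
The chord tones are G, B, D, giving G major.

G major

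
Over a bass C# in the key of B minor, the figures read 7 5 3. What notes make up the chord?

A third above C# in this key is E.
A fifth above C# in this key is G.
A seventh above C# in this key is B.
Together with the bass C#, this spells C# half-diminished seventh in root position.

C#, E, G, B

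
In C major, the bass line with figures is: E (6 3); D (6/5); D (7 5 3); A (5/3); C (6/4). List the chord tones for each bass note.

E (6/3): E, G, C.
D (6/5/3): D, F, A, B.
D (7/5/3): D, F, A, C.
A (5/3): A, C, E.
C (6/4): C, F, A.

E, G, C | D, F, A, B | D, F, A, C | A, C, E | C, F, A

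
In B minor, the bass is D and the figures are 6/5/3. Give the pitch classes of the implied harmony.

A third above D in this key is F#.
A fifth above D in this key is A.
A sixth above D in this key is B.
Together with the bass D, this spells B minor seventh in first inversion.

D, F#, A, B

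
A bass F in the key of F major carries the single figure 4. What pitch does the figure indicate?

Bb

Counting 3 letter steps above F lands on B; in F major, that letter is Bb.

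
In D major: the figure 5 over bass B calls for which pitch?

Counting 4 letter steps above B lands on F; in D major, that letter is F#.

F#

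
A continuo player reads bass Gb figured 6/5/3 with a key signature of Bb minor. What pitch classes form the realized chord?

Gb, Bb, Db, Eb

A third above Gb in this key is Bb.
A fifth above Gb in this key is Db.
A sixth above Gb in this key is Eb.
Together with the bass Gb, this spells Eb minor seventh in first inversion.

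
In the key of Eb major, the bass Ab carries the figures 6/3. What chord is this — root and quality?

The figures 6/3 indicate a triad in first inversion.
In first inversion the root lies a sixth above the bass: a sixth above Ab in Eb major is F.
The chord tones are Ab, C, F, giving F minor.

F minor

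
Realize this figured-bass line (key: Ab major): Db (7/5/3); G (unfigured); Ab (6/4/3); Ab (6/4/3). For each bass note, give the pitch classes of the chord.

Db (7/5/3): Db, F, Ab, C.
G (5/3): G, Bb, Db.
Ab (6/4/3): Ab, C, Db, F.
Ab (6/4/3): Ab, C, Db, F.

Db, F, Ab, C | G, Bb, Db | Ab, C, Db, F | Ab, C, Db, F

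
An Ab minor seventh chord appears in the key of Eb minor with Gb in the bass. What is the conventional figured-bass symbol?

4/2

Gb is the seventh of Ab minor seventh, so the chord is in third inversion.
A seventh chord in third inversion is figured 6/4/2, conventionally abbreviated 4/2.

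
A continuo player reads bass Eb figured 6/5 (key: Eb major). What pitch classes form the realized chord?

The written figures 6/5 are shorthand for 6/5/3: the 3 is implied.
A third above Eb in this key is G.
A fifth above Eb in this key is Bb.
A sixth above Eb in this key is C.
Together with the bass Eb, this spells C minor seventh in first inversion.

Eb, G, Bb, C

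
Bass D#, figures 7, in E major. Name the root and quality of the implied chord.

D# half-diminished seventh

The figures 7 indicate a seventh chord in root position.
In root position the bass is the root, so the root is D#.
The chord tones are D#, F#, A, C#, giving D# half-diminished seventh.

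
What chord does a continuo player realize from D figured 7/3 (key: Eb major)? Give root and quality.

The figures 7/3 indicate a seventh chord in root position.
In root position the bass is the root, so the root is D.
The chord tones are D, F, Ab, C, giving D half-diminished seventh.

D half-diminished seventh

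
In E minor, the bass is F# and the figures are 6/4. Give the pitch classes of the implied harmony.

F#, B, D

A fourth above F# in this key is B.
A sixth above F# in this key is D.
Together with the bass F#, this spells B minor in second inversion.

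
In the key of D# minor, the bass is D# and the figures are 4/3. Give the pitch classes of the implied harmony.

The written figures 4/3 are shorthand for 6/4/3: the 6 is implied.
A third above D# in this key is F#.
A fourth above D# in this key is G#.
A sixth above D# in this key is B.
Together with the bass D#, this spells G# minor seventh in second inversion.

D#, F#, G#, B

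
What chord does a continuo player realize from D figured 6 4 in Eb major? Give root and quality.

The figures 6 4 indicate a triad in second inversion.
In second inversion the root lies a fourth above the bass: a fourth above D in Eb major is G.
The chord tones are D, G, Bb, giving G minor.

G minor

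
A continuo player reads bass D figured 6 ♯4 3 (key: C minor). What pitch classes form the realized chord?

A third above D in this key is F.
A fourth above D in this key is G, raised to G# by the sharp.
A sixth above D in this key is Bb.

D, F, G#, Bb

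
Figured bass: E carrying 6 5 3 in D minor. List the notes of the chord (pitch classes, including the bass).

A third above E in this key is G.
A fifth above E in this key is Bb.
A sixth above E in this key is C.
Together with the bass E, this spells C dominant seventh in first inversion.

E, G, Bb, C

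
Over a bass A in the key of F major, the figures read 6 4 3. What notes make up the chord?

A third above A in this key is C.
A fourth above A in this key is D.
A sixth above A in this key is F.
Together with the bass A, this spells D minor seventh in second inversion.

A, C, D, F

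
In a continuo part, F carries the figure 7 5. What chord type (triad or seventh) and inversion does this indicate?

7 5 is shorthand for 7/5/3.
Intervals of 7/5/3 above the bass form a seventh chord; the bass is the root, so this is root position.

seventh chord, root position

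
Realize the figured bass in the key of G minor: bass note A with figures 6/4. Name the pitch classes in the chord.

A fourth above A in this key is D.
A sixth above A in this key is F.
Together with the bass A, this spells D minor in second inversion.

A, D, F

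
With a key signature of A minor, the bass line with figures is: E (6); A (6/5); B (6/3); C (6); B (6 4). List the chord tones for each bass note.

E, G, C | A, C, E, F | B, D, G | C, E, A | B, E, G

E (6/3): E, G, C.
A (6/5/3): A, C, E, F.
B (6/3): B, D, G.
C (6/3): C, E, A.
B (6/4): B, E, G.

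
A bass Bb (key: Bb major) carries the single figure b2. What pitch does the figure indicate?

Counting 1 letter step above Bb lands on C; in Bb major, that letter is C.
The b2 figure lowers it a semitone, giving Cb.

Cb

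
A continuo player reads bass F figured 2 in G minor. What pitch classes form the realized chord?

The written figures 2 are shorthand for 6/4/2: the 6/4 are implied.
A second above F in this key is G.
A fourth above F in this key is Bb.
A sixth above F in this key is D.
Together with the bass F, this spells G minor seventh in third inversion.

F, G, Bb, D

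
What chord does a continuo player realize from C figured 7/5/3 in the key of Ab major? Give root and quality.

The figures 7/5/3 indicate a seventh chord in root position.
In root position the bass is the root, so the root is C.
The chord tones are C, Eb, G, Bb, giving C minor seventh.

C minor seventh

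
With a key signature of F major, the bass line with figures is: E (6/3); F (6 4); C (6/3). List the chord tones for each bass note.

E, G, C | F, Bb, D | C, E, A

E (6/3): E, G, C.
F (6/4): F, Bb, D.
C (6/3): C, E, A.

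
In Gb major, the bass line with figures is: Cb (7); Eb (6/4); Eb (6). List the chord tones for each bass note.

Cb, Eb, Gb, Bb | Eb, Ab, Cb | Eb, Gb, Cb

Cb (7/5/3): Cb, Eb, Gb, Bb.
Eb (6/4): Eb, Ab, Cb.
Eb (6/3): Eb, Gb, Cb.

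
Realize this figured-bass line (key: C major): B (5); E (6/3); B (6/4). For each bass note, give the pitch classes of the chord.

B (5/3): B, D, F.
E (6/3): E, G, C.
B (6/4): B, E, G.

B, D, F | E, G, C | B, E, G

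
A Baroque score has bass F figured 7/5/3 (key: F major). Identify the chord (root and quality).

F major seventh

The figures 7/5/3 indicate a seventh chord in root position.
In root position the bass is the root, so the root is F.
The chord tones are F, A, C, E, giving F major seventh.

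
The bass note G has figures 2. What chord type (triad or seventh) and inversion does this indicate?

2 is shorthand for 6/4/2.
Intervals of 6/4/2 above the bass form a seventh chord; the bass is the seventh, so this is third inversion.

seventh chord, third inversion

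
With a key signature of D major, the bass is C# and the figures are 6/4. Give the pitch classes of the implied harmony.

A fourth above C# in this key is F#.
A sixth above C# in this key is A.
Together with the bass C#, this spells F# minor in second inversion.

C#, F#, A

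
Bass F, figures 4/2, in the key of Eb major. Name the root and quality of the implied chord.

G minor seventh

The figures 4/2 indicate a seventh chord in third inversion.
In third inversion the root lies a second above the bass: a second above F in Eb major is G.
The chord tones are F, G, Bb, D, giving G minor seventh.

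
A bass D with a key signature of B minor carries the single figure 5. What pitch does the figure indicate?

A

Counting 4 letter steps above D lands on A; in B minor, that letter is A.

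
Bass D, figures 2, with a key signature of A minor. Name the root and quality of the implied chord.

E minor seventh

The figures 2 indicate a seventh chord in third inversion.
In third inversion the root lies a second above the bass: a second above D in A minor is E.
The chord tones are D, E, G, B, giving E minor seventh.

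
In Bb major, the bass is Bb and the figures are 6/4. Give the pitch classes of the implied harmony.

A fourth above Bb in this key is Eb.
A sixth above Bb in this key is G.
Together with the bass Bb, this spells Eb major in second inversion.

Bb, Eb, G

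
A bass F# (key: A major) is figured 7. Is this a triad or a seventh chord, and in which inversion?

7 is shorthand for 7/5/3.
Intervals of 7/5/3 above the bass form a seventh chord; the bass is the root, so this is root position.

seventh chord, root position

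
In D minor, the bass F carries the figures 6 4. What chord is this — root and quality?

Bb major

The figures 6 4 indicate a triad in second inversion.
In second inversion the root lies a fourth above the bass: a fourth above F in D minor is Bb.
The chord tones are F, Bb, D, giving Bb major.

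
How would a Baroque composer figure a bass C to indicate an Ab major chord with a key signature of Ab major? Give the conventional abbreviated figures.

6

C is the third of Ab major, so the chord is in first inversion.
A triad in first inversion is figured 6/3, conventionally abbreviated 6.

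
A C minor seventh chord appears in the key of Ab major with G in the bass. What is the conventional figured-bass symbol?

G is the fifth of C minor seventh, so the chord is in second inversion.
A seventh chord in second inversion is figured 6/4/3, conventionally abbreviated 4/3.

4/3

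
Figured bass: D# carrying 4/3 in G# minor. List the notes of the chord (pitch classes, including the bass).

D#, F#, G#, B

The written figures 4/3 are shorthand for 6/4/3: the 6 is implied.
A third above D# in this key is F#.
A fourth above D# in this key is G#.
A sixth above D# in this key is B.
Together with the bass D#, this spells G# minor seventh in second inversion.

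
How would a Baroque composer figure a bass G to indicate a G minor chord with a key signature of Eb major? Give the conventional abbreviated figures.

no figures

G is the root of G minor, so the chord is in root position.
A triad in root position is figured 5/3, conventionally abbreviated (no figures — root-position triad).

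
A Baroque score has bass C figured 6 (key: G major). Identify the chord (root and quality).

A minor

The figures 6 indicate a triad in first inversion.
In first inversion the root lies a sixth above the bass: a sixth above C in G major is A.
The chord tones are C, E, A, giving A minor.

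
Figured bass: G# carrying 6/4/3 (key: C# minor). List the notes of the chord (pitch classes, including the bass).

A third above G# in this key is B.
A fourth above G# in this key is C#.
A sixth above G# in this key is E.
Together with the bass G#, this spells C# minor seventh in second inversion.

G#, B, C#, E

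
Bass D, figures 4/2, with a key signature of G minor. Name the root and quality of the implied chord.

The figures 4/2 indicate a seventh chord in third inversion.
In third inversion the root lies a second above the bass: a second above D in G minor is Eb.
The chord tones are D, Eb, G, Bb, giving Eb major seventh.

Eb major seventh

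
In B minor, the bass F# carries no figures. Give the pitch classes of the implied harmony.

An unfigured bass implies 5/3.
A third above F# in this key is A.
A fifth above F# in this key is C#.
Together with the bass F#, this spells F# minor in root position.

F#, A, C#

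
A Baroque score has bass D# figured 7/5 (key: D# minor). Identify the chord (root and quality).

The figures 7/5 indicate a seventh chord in root position.
In root position the bass is the root, so the root is D#.
The chord tones are D#, F#, A#, C#, giving D# minor seventh.

D# minor seventh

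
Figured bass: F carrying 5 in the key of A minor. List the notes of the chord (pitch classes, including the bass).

The written figures 5 are shorthand for 5/3: the 3 is implied.
A third above F in this key is A.
A fifth above F in this key is C.
Together with the bass F, this spells F major in root position.

F, A, C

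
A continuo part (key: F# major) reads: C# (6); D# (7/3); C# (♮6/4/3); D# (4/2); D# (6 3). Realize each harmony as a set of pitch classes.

C#, E#, A# | D#, F#, A#, C# | C#, E#, F#, A | D#, E#, G#, B | D#, F#, B

C# (6/3): C#, E#, A#.
D# (7/5/3): D#, F#, A#, C#.
C# (♮6/4/3): C#, E#, F#, A.
D# (6/4/2): D#, E#, G#, B.
D# (6/3): D#, F#, B.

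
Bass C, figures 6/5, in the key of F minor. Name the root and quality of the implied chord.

Ab major seventh

The figures 6/5 indicate a seventh chord in first inversion.
In first inversion the root lies a sixth above the bass: a sixth above C in F minor is Ab.
The chord tones are C, Eb, G, Ab, giving Ab major seventh.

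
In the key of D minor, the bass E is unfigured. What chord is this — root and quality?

An unfigured bass indicates a triad in root position.
In root position the bass is the root, so the root is E.
The chord tones are E, G, Bb, giving E diminished.

E diminished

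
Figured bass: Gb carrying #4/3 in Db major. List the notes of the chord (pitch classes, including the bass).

Gb, Bb, C#, Eb

The written figures #4/3 are shorthand for 6/4/3: the 6 is implied.
A third above Gb in this key is Bb.
A fourth above Gb in this key is C, raised to C# by the sharp.
A sixth above Gb in this key is Eb.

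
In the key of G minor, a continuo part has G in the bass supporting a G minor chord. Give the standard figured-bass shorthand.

no figures

G is the root of G minor, so the chord is in root position.
A triad in root position is figured 5/3, conventionally abbreviated (no figures — root-position triad).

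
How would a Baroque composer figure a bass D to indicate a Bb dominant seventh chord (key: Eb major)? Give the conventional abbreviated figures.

6/5

D is the third of Bb dominant seventh, so the chord is in first inversion.
A seventh chord in first inversion is figured 6/5/3, conventionally abbreviated 6/5.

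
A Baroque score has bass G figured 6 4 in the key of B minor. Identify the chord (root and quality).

The figures 6 4 indicate a triad in second inversion.
In second inversion the root lies a fourth above the bass: a fourth above G in B minor is C#.
The chord tones are G, C#, E, giving C# diminished.

C# diminished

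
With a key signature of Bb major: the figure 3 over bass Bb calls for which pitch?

D

Counting 2 letter steps above Bb lands on D; in Bb major, that letter is D.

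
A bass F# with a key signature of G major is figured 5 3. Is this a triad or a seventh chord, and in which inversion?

Intervals of 5/3 above the bass form a triad; the bass is the root, so this is root position.

triad, root position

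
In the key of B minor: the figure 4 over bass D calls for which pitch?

Counting 3 letter steps above D lands on G; in B minor, that letter is G.

G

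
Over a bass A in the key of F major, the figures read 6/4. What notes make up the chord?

A, D, F

A fourth above A in this key is D.
A sixth above A in this key is F.
Together with the bass A, this spells D minor in second inversion.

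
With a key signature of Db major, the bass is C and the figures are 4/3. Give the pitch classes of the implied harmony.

The written figures 4/3 are shorthand for 6/4/3: the 6 is implied.
A third above C in this key is Eb.
A fourth above C in this key is F.
A sixth above C in this key is Ab.
Together with the bass C, this spells F minor seventh in second inversion.

C, Eb, F, Ab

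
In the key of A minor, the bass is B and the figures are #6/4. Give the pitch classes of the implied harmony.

A fourth above B in this key is E.
A sixth above B in this key is G, raised to G# by the sharp.
Together with the bass B, this spells E major in second inversion.

B, E, G#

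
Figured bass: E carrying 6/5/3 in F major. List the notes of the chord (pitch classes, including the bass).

A third above E in this key is G.
A fifth above E in this key is Bb.
A sixth above E in this key is C.
Together with the bass E, this spells C dominant seventh in first inversion.

E, G, Bb, C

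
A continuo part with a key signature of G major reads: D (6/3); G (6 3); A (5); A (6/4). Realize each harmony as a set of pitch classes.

D (6/3): D, F#, B.
G (6/3): G, B, E.
A (5/3): A, C, E.
A (6/4): A, D, F#.

D, F#, B | G, B, E | A, C, E | A, D, F#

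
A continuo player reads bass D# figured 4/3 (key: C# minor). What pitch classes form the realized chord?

The written figures 4/3 are shorthand for 6/4/3: the 6 is implied.
A third above D# in this key is F#.
A fourth above D# in this key is G#.
A sixth above D# in this key is B.
Together with the bass D#, this spells G# minor seventh in second inversion.

D#, F#, G#, B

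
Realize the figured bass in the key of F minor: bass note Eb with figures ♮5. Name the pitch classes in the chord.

Eb, G, B

The written figures ♮5 are shorthand for 5/3: the 3 is implied.
A third above Eb in this key is G.
A fifth above Eb in this key is Bb, made natural (B) by the ♮ figure.
Together with the bass Eb, this spells Eb augmented in root position.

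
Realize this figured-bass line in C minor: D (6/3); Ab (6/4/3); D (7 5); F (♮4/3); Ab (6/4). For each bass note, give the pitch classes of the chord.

D (6/3): D, F, Bb.
Ab (6/4/3): Ab, C, D, F.
D (7/5/3): D, F, Ab, C.
F (6/♮4/3): F, Ab, B, D.
Ab (6/4): Ab, D, F.

D, F, Bb | Ab, C, D, F | D, F, Ab, C | F, Ab, B, D | Ab, D, F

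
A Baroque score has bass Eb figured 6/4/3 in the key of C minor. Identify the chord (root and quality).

The figures 6/4/3 indicate a seventh chord in second inversion.
In second inversion the root lies a fourth above the bass: a fourth above Eb in C minor is Ab.
The chord tones are Eb, G, Ab, C, giving Ab major seventh.

Ab major seventh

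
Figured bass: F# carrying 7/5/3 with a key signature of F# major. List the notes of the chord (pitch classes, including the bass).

F#, A#, C#, E#

A third above F# in this key is A#.
A fifth above F# in this key is C#.
A seventh above F# in this key is E#.
Together with the bass F#, this spells F# major seventh in root position.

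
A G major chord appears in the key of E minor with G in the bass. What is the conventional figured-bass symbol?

no figures

G is the root of G major, so the chord is in root position.
A triad in root position is figured 5/3, conventionally abbreviated (no figures — root-position triad).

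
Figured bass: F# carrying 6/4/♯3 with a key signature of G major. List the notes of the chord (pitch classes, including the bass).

A third above F# in this key is A, raised to A# by the sharp.
A fourth above F# in this key is B.
A sixth above F# in this key is D.
Together with the bass F#, this spells B minor-major seventh in second inversion.

F#, A#, B, D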